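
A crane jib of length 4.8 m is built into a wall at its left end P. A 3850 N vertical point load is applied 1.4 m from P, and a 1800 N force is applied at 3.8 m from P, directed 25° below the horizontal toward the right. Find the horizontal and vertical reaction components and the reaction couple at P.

P_x = -1631 N, P_y = 4611 N, M_P = 8281 N·m

ΣF_x = 0: P_x + 1800·cos25° = 0 → P_x = -1631 N.
ΣF_y = 0: P_y − 3850 − 1800·sin25° = 0 → P_y = 4611 N.
ΣM about P: M_P − 3850·1.4 − 1800·sin25°·3.8 = 0 → M_P = 8281 N·m.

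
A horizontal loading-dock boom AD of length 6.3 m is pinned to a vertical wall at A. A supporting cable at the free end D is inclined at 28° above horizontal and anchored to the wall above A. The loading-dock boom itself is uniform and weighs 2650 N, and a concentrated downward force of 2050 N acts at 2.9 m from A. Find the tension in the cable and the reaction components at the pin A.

T = 4832 N, A_x = 4267 N, A_y = 2431 N

ΣM about A: T·sin28°·6.3 − 2650·3.15 − 2050·2.9 = 0 → T = 14292.5/(6.3·0.469472) = 4832.35 ≈ 4832 N.
ΣF_x = 0: A_x − T·cos28° = 0 → A_x = 4832.35 × 0.882948 = 4267 N.
ΣF_y = 0: A_y + T·sin28° − 2650 − 2050 = 0 → A_y = 4700 − 4832.35 × 0.469472 = 2431 N.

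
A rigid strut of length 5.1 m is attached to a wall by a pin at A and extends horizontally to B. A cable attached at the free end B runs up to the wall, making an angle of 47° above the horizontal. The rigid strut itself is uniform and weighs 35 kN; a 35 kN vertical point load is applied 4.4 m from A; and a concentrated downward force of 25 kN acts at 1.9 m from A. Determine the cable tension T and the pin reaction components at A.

ΣM about A: T·sin47°·5.1 − 35·2.55 − 35·4.4 − 25·1.9 = 0 → T = 290.75/(5.1·0.731354) = 77.951 ≈ 77.95 kN.
ΣF_x = 0: A_x − T·cos47° = 0 → A_x = 77.951 × 0.681998 = 53.16 kN.
ΣF_y = 0: A_y + T·sin47° − 35 − 35 − 25 = 0 → A_y = 95 − 77.951 × 0.731354 = 37.99 kN.

T = 77.95 kN, A_x = 53.16 kN, A_y = 37.99 kN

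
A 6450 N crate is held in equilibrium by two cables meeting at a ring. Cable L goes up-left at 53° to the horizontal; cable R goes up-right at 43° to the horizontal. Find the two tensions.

T_L = 4743 N, T_R = 3903 N

ΣF_x = 0: −T_L·cos53° + T_R·cos43° = 0 → T_R = 0.822878·T_L.
ΣF_y = 0: T_L·sin53° + T_R·sin43° = 6450.
Substitute: T_L·(0.798636 + 0.822878·0.681998) = 6450 → T_L = 4743.22 ≈ 4743 N.
Then T_R = 0.822878 × 4743.22 = 3903 N.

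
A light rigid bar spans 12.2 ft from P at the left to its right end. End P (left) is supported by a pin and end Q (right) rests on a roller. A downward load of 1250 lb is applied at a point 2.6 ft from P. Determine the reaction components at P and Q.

Moments about P: Q_y·12.2 − 1250·2.6 = 0 → Q_y = 3250/12.2 = 266.393 ≈ 266.4 lb.
ΣF_y = 0: P_y + 266.393 − 1250 = 0 → P_y = 983.6 lb.
ΣF_x = 0: no horizontal applied forces, so P_x = 0.

P_x = 0, P_y = 983.6 lb, Q_y = 266.4 lb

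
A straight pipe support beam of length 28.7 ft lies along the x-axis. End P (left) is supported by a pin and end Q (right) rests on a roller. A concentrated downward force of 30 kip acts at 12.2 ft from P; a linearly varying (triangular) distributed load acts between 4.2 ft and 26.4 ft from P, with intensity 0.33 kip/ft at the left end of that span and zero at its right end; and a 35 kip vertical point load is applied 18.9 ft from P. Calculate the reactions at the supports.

Resultant of the triangular load: ½ × 0.33 × 22.2 = 3.663 kip, acting at 11.6 ft from P (one-third of the span from the peak).
ΣM about P: Q_y·28.7 − 30·12.2 − (½·0.33·22.2)·11.6 − 35·18.9 = 0 → Q_y = 1069.9908/28.7 = 37.2819 ≈ 37.28 kip.
ΣF_y = 0: P_y + 37.2819 − 30 − ½·0.33·22.2 − 35 = 0 → P_y = 31.38 kip.
ΣF_x = 0: no horizontal applied forces, so P_x = 0.

P_x = 0, P_y = 31.38 kip, Q_y = 37.28 kip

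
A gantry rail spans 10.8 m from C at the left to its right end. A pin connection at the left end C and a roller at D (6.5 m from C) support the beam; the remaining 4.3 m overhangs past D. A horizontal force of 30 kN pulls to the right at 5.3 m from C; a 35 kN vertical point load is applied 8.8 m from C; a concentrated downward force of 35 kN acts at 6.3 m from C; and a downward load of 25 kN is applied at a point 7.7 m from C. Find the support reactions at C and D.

C_x = -30.00 kN, C_y = -15.92 kN, D_y = 110.9 kN

ΣM about C: D_y·6.5 − 35·8.8 − 35·6.3 − 25·7.7 = 0 → D_y = 721/6.5 = 110.923 ≈ 110.9 kN.
ΣF_y = 0: C_y + 110.923 − 35 − 35 − 25 = 0 → C_y = -15.92 kN.
ΣF_x = 0: C_x + 30 = 0 → C_x = -30.00 kN.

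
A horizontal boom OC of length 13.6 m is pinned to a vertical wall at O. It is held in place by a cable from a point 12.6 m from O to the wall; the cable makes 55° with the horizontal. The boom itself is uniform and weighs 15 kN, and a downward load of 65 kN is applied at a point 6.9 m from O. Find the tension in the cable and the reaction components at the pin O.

T = 53.34 kN, O_x = 30.59 kN, O_y = 36.31 kN

ΣM about O: T·sin55°·12.6 − 15·6.8 − 65·6.9 = 0 → T = 550.5/(12.6·0.819152) = 53.3362 ≈ 53.34 kN.
ΣF_x = 0: O_x − T·cos55° = 0 → O_x = 53.3362 × 0.573576 = 30.59 kN.
ΣF_y = 0: O_y + T·sin55° − 15 − 65 = 0 → O_y = 80 − 53.3362 × 0.819152 = 36.31 kN.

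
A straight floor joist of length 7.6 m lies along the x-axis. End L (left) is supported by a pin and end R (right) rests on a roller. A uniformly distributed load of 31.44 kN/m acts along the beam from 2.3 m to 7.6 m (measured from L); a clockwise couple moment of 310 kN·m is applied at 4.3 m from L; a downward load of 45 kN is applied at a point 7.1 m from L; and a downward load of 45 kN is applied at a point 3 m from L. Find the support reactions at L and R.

L_x = 0, L_y = 47.51 kN, R_y = 209.1 kN

Resultant of the distributed load: 31.44 × 5.3 = 166.632 kN at 4.95 m from L.
Moments about L: R_y·7.6 − (31.44·5.3)·4.95 − 310 − 45·7.1 − 45·3 = 0 → R_y = 1589.3284/7.6 = 209.122 ≈ 209.1 kN.
ΣF_y = 0: L_y + 209.122 − 31.44·5.3 − 45 − 45 = 0 → L_y = 47.51 kN.
ΣF_x = 0: no horizontal applied forces, so L_x = 0.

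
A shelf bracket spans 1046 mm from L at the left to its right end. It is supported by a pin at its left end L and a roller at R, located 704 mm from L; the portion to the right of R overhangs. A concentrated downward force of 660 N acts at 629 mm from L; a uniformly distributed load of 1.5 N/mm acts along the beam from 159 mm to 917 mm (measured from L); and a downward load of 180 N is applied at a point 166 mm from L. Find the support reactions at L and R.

Resultant of the distributed load: 1.5 × 758 = 1137 N at 538 mm from L.
Moments about L: R_y·704 − 660·629 − (1.5·758)·538 − 180·166 = 0 → R_y = 1056726/704 = 1501.03 ≈ 1501 N.
ΣF_y = 0: L_y + 1501.03 − 660 − 1.5·758 − 180 = 0 → L_y = 476.0 N.
ΣF_x = 0: no horizontal applied forces, so L_x = 0.

L_x = 0, L_y = 476.0 N, R_y = 1501 N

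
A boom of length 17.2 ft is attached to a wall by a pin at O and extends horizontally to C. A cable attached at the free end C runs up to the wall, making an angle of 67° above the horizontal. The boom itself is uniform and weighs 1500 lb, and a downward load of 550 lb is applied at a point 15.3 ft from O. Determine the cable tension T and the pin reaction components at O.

T = 1346 lb, O_x = 526.0 lb, O_y = 810.8 lb

ΣM about O: T·sin67°·17.2 − 1500·8.6 − 550·15.3 = 0 → T = 21315/(17.2·0.920505) = 1346.27 ≈ 1346 lb.
ΣF_x = 0: O_x − T·cos67° = 0 → O_x = 1346.27 × 0.390731 = 526.0 lb.
ΣF_y = 0: O_y + T·sin67° − 1500 − 550 = 0 → O_y = 2050 − 1346.27 × 0.920505 = 810.8 lb.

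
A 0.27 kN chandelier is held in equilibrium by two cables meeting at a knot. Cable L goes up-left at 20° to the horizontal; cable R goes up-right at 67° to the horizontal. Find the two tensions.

ΣF_x = 0: −T_L·cos20° + T_R·cos67° = 0 → T_R = 2.40496·T_L.
ΣF_y = 0: T_L·sin20° + T_R·sin67° = 0.27.
Substitute: T_L·(0.34202 + 2.40496·0.920505) = 0.27 → T_L = 0.105642 ≈ 0.1056 kN.
Then T_R = 2.40496 × 0.105642 = 0.2541 kN.

T_L = 0.1056 kN, T_R = 0.2541 kN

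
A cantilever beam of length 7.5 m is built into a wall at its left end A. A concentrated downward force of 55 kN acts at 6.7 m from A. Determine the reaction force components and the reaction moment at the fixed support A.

ΣF_x = 0: A_x = 0.
ΣF_y = 0: A_y − 55 = 0 → A_y = 55.00 kN.
ΣM about A: M_A − 55·6.7 = 0 → M_A = 368.5 kN·m.

A_x = 0, A_y = 55.00 kN, M_A = 368.5 kN·m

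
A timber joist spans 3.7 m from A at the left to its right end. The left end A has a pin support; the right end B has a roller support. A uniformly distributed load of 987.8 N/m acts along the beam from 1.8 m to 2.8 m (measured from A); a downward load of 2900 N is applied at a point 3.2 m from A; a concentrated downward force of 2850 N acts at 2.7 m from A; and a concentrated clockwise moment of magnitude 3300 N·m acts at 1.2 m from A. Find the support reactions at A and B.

Resultant of the distributed load: 987.8 × 1 = 987.8 N at 2.3 m from A.
ΣM about A: B_y·3.7 − (987.8·1)·2.3 − 2900·3.2 − 2850·2.7 − 3300 = 0 → B_y = 22546.94/3.7 = 6093.77 ≈ 6094 N.
ΣF_y = 0: A_y + 6093.77 − 987.8·1 − 2900 − 2850 = 0 → A_y = 644.0 N.
ΣF_x = 0: no horizontal applied forces, so A_x = 0.

A_x = 0, A_y = 644.0 N, B_y = 6094 N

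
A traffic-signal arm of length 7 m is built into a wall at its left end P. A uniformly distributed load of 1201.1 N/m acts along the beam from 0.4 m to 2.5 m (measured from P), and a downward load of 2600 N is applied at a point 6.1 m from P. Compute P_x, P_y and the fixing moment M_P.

Resultant of the distributed load: 1201.1 × 2.1 = 2522.31 N at 1.45 m from P.
ΣF_x = 0: P_x = 0.
ΣF_y = 0: P_y − 1201.1·2.1 − 2600 = 0 → P_y = 5122 N.
ΣM about P: M_P − (1201.1·2.1)·1.45 − 2600·6.1 = 0 → M_P = 19520 N·m.

P_x = 0, P_y = 5122 N, M_P = 19520 N·m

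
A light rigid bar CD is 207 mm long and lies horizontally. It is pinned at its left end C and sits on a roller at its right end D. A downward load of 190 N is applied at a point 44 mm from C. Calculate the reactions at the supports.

ΣM about C: D_y·207 − 190·44 = 0 → D_y = 8360/207 = 40.3865 ≈ 40.39 N.
ΣF_y = 0: C_y + 40.3865 − 190 = 0 → C_y = 149.6 N.
ΣF_x = 0: no horizontal applied forces, so C_x = 0.

C_x = 0, C_y = 149.6 N, D_y = 40.39 N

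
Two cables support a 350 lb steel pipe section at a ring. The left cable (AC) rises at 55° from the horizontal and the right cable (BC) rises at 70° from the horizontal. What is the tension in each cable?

ΣF_x = 0: −T_AC·cos55° + T_BC·cos70° = 0 → T_BC = 1.67703·T_AC.
ΣF_y = 0: T_AC·sin55° + T_BC·sin70° = 350.
Substitute: T_AC·(0.819152 + 1.67703·0.939693) = 350 → T_AC = 146.135 ≈ 146.1 lb.
Then T_BC = 1.67703 × 146.135 = 245.1 lb.

T_AC = 146.1 lb, T_BC = 245.1 lb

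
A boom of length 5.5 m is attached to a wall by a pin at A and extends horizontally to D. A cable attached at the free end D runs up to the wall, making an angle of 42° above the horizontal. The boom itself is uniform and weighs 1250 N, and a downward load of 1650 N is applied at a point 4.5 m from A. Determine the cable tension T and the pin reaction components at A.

ΣM about A: T·sin42°·5.5 − 1250·2.75 − 1650·4.5 = 0 → T = 10862.5/(5.5·0.669131) = 2951.59 ≈ 2952 N.
ΣF_x = 0: A_x − T·cos42° = 0 → A_x = 2951.59 × 0.743145 = 2193 N.
ΣF_y = 0: A_y + T·sin42° − 1250 − 1650 = 0 → A_y = 2900 − 2951.59 × 0.669131 = 925.0 N.

T = 2952 N, A_x = 2193 N, A_y = 925.0 N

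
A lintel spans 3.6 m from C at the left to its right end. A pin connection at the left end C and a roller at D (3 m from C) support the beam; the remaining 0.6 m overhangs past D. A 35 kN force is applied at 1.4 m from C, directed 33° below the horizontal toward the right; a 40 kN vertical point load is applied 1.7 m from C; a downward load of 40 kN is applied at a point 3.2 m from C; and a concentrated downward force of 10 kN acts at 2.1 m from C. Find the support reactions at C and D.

Taking moments about C: D_y·3 − 35·sin33°·1.4 − 40·1.7 − 40·3.2 − 10·2.1 = 0 → D_y = 243.687/3 = 81.229 ≈ 81.23 kN.
ΣF_y = 0: C_y + 81.229 − 35·sin33° − 40 − 40 − 10 = 0 → C_y = 27.83 kN.
ΣF_x = 0: C_x + 35·cos33° = 0 → C_x = -29.35 kN.

C_x = -29.35 kN, C_y = 27.83 kN, D_y = 81.23 kN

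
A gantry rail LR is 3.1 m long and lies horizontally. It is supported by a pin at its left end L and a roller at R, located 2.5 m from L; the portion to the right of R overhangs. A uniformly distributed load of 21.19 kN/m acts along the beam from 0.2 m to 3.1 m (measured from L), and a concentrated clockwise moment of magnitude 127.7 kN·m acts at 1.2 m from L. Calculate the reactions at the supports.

L_x = 0, L_y = -30.19 kN, R_y = 91.64 kN

Resultant of the distributed load: 21.19 × 2.9 = 61.451 kN at 1.65 m from L.
Taking moments about L: R_y·2.5 − (21.19·2.9)·1.65 − 127.7 = 0 → R_y = 229.09415/2.5 = 91.6377 ≈ 91.64 kN.
ΣF_y = 0: L_y + 91.6377 − 21.19·2.9 = 0 → L_y = -30.19 kN.
ΣF_x = 0: no horizontal applied forces, so L_x = 0.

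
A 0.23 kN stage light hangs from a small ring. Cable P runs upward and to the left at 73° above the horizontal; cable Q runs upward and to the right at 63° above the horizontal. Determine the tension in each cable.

T_P = 0.1503 kN, T_Q = 0.09680 kN

ΣF_x = 0: −T_P·cos73° + T_Q·cos63° = 0 → T_Q = 0.644004·T_P.
ΣF_y = 0: T_P·sin73° + T_Q·sin63° = 0.23.
Substitute: T_P·(0.956305 + 0.644004·0.891007) = 0.23 → T_P = 0.150315 ≈ 0.1503 kN.
Then T_Q = 0.644004 × 0.150315 = 0.09680 kN.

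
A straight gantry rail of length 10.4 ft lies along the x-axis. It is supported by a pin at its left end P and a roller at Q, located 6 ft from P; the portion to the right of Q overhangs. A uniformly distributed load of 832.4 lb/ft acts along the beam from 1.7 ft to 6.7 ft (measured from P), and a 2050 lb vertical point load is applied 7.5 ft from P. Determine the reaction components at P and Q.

Resultant of the distributed load: 832.4 × 5 = 4162 lb at 4.2 ft from P.
Moments about P: Q_y·6 − (832.4·5)·4.2 − 2050·7.5 = 0 → Q_y = 32855.4/6 = 5475.9 ≈ 5476 lb.
ΣF_y = 0: P_y + 5475.9 − 832.4·5 − 2050 = 0 → P_y = 736.1 lb.
ΣF_x = 0: no horizontal applied forces, so P_x = 0.

P_x = 0, P_y = 736.1 lb, Q_y = 5476 lb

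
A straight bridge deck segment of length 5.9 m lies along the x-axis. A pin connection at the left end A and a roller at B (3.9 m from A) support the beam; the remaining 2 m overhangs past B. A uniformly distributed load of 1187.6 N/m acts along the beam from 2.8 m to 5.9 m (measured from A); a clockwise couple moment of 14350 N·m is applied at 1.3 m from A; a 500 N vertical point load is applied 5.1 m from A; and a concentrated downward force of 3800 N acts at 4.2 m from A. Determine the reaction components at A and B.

A_x = 0, A_y = -4550 N, B_y = 12530 N

Resultant of the distributed load: 1187.6 × 3.1 = 3681.56 N at 4.35 m from A.
Moments about A: B_y·3.9 − (1187.6·3.1)·4.35 − 14350 − 500·5.1 − 3800·4.2 = 0 → B_y = 48874.786/3.9 = 12532 ≈ 12530 N.
ΣF_y = 0: A_y + 12532 − 1187.6·3.1 − 500 − 3800 = 0 → A_y = -4550 N.
ΣF_x = 0: no horizontal applied forces, so A_x = 0.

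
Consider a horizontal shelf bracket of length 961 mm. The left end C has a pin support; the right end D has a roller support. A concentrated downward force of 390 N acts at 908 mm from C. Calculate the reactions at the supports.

Moments about C: D_y·961 − 390·908 = 0 → D_y = 354120/961 = 368.491 ≈ 368.5 N.
ΣF_y = 0: C_y + 368.491 − 390 = 0 → C_y = 21.51 N.
ΣF_x = 0: no horizontal applied forces, so C_x = 0.

C_x = 0, C_y = 21.51 N, D_y = 368.5 N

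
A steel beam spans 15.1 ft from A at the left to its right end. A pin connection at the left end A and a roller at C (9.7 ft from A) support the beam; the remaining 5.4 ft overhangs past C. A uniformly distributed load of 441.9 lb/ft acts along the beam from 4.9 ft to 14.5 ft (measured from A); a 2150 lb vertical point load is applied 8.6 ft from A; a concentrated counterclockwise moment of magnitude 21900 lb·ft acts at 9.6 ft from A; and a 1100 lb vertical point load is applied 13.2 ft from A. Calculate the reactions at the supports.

Resultant of the distributed load: 441.9 × 9.6 = 4242.24 lb at 9.7 ft from A.
Taking moments about A: C_y·9.7 − (441.9·9.6)·9.7 − 2150·8.6 + 21900 − 1100·13.2 = 0 → C_y = 52259.728/9.7 = 5387.6 ≈ 5388 lb.
ΣF_y = 0: A_y + 5387.6 − 441.9·9.6 − 2150 − 1100 = 0 → A_y = 2105 lb.
ΣF_x = 0: no horizontal applied forces, so A_x = 0.

A_x = 0, A_y = 2105 lb, C_y = 5388 lb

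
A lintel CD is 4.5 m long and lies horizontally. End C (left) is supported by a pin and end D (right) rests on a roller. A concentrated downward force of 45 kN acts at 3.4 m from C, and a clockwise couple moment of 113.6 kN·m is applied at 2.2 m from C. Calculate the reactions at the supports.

ΣM about C: D_y·4.5 − 45·3.4 − 113.6 = 0 → D_y = 266.6/4.5 = 59.2444 ≈ 59.24 kN.
ΣF_y = 0: C_y + 59.2444 − 45 = 0 → C_y = -14.24 kN.
ΣF_x = 0: no horizontal applied forces, so C_x = 0.

C_x = 0, C_y = -14.24 kN, D_y = 59.24 kN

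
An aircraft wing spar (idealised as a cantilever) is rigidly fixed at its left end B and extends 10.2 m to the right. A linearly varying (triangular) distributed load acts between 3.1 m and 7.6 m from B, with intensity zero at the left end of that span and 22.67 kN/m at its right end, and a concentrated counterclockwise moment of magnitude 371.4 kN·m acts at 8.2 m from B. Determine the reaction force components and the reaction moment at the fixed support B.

Resultant of the triangular load: ½ × 22.67 × 4.5 = 51.0075 kN, acting at 6.1 m from B (one-third of the span from the peak).
ΣF_x = 0: B_x = 0.
ΣF_y = 0: B_y − ½·22.67·4.5 = 0 → B_y = 51.01 kN.
ΣM about B: M_B − (½·22.67·4.5)·6.1 + 371.4 = 0 → M_B = -60.25 kN·m.

B_x = 0, B_y = 51.01 kN, M_B = -60.25 kN·m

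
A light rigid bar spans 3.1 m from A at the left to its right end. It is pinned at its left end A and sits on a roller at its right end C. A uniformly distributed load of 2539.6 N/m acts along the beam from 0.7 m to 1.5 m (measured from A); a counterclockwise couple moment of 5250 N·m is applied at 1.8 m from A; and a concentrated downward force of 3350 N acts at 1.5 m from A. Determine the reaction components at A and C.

A_x = 0, A_y = 4733 N, C_y = 648.3 N

Resultant of the distributed load: 2539.6 × 0.8 = 2031.68 N at 1.1 m from A.
ΣM about A: C_y·3.1 − (2539.6·0.8)·1.1 + 5250 − 3350·1.5 = 0 → C_y = 2009.848/3.1 = 648.338 ≈ 648.3 N.
ΣF_y = 0: A_y + 648.338 − 2539.6·0.8 − 3350 = 0 → A_y = 4733 N.
ΣF_x = 0: no horizontal applied forces, so A_x = 0.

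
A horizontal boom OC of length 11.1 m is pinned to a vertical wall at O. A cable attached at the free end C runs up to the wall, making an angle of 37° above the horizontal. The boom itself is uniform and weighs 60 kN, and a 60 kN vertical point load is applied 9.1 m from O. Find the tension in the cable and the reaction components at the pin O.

T = 131.6 kN, O_x = 105.1 kN, O_y = 40.81 kN

ΣM about O: T·sin37°·11.1 − 60·5.55 − 60·9.1 = 0 → T = 879/(11.1·0.601815) = 131.584 ≈ 131.6 kN.
ΣF_x = 0: O_x − T·cos37° = 0 → O_x = 131.584 × 0.798636 = 105.1 kN.
ΣF_y = 0: O_y + T·sin37° − 60 − 60 = 0 → O_y = 120 − 131.584 × 0.601815 = 40.81 kN.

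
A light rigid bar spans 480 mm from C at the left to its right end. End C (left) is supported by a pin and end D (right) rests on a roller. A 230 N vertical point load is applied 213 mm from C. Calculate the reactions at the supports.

C_x = 0, C_y = 127.9 N, D_y = 102.1 N

ΣM about C: D_y·480 − 230·213 = 0 → D_y = 48990/480 = 102.062 ≈ 102.1 N.
ΣF_y = 0: C_y + 102.062 − 230 = 0 → C_y = 127.9 N.
ΣF_x = 0: no horizontal applied forces, so C_x = 0.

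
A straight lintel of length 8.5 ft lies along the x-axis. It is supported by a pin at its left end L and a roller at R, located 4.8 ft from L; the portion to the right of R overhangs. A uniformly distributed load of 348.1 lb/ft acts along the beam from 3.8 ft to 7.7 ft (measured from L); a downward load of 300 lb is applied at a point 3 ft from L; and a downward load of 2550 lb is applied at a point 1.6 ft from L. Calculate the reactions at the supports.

L_x = 0, L_y = 1544 lb, R_y = 2664 lb

Resultant of the distributed load: 348.1 × 3.9 = 1357.59 lb at 5.75 ft from L.
ΣM about L: R_y·4.8 − (348.1·3.9)·5.75 − 300·3 − 2550·1.6 = 0 → R_y = 12786.1425/4.8 = 2663.78 ≈ 2664 lb.
ΣF_y = 0: L_y + 2663.78 − 348.1·3.9 − 300 − 2550 = 0 → L_y = 1544 lb.
ΣF_x = 0: no horizontal applied forces, so L_x = 0.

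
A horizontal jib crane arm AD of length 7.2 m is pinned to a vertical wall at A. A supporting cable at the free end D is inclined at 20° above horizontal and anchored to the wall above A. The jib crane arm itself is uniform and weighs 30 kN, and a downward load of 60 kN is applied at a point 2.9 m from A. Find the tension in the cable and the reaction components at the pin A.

T = 114.5 kN, A_x = 107.6 kN, A_y = 50.83 kN

ΣM about A: T·sin20°·7.2 − 30·3.6 − 60·2.9 = 0 → T = 282/(7.2·0.34202) = 114.516 ≈ 114.5 kN.
ΣF_x = 0: A_x − T·cos20° = 0 → A_x = 114.516 × 0.939693 = 107.6 kN.
ΣF_y = 0: A_y + T·sin20° − 30 − 60 = 0 → A_y = 90 − 114.516 × 0.34202 = 50.83 kN.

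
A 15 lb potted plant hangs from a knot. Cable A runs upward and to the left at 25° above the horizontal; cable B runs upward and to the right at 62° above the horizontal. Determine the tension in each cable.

ΣF_x = 0: −T_A·cos25° + T_B·cos62° = 0 → T_B = 1.93048·T_A.
ΣF_y = 0: T_A·sin25° + T_B·sin62° = 15.
Substitute: T_A·(0.422618 + 1.93048·0.882948) = 15 → T_A = 7.05175 ≈ 7.052 lb.
Then T_B = 1.93048 × 7.05175 = 13.61 lb.

T_A = 7.052 lb, T_B = 13.61 lb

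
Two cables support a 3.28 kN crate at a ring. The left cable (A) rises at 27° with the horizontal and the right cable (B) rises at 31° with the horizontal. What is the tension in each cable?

ΣF_x = 0: −T_A·cos27° + T_B·cos31° = 0 → T_B = 1.03948·T_A.
ΣF_y = 0: T_A·sin27° + T_B·sin31° = 3.28.
Substitute: T_A·(0.45399 + 1.03948·0.515038) = 3.28 → T_A = 3.31527 ≈ 3.315 kN.
Then T_B = 1.03948 × 3.31527 = 3.446 kN.

T_A = 3.315 kN, T_B = 3.446 kN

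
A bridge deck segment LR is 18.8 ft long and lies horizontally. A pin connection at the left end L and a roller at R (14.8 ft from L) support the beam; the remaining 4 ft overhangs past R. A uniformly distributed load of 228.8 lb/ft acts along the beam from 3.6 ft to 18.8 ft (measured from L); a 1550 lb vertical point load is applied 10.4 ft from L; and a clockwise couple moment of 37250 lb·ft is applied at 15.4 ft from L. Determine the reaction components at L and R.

L_x = 0, L_y = -1210 lb, R_y = 6238 lb

Resultant of the distributed load: 228.8 × 15.2 = 3477.76 lb at 11.2 ft from L.
Taking moments about L: R_y·14.8 − (228.8·15.2)·11.2 − 1550·10.4 − 37250 = 0 → R_y = 92320.912/14.8 = 6237.9 ≈ 6238 lb.
ΣF_y = 0: L_y + 6237.9 − 228.8·15.2 − 1550 = 0 → L_y = -1210 lb.
ΣF_x = 0: no horizontal applied forces, so L_x = 0.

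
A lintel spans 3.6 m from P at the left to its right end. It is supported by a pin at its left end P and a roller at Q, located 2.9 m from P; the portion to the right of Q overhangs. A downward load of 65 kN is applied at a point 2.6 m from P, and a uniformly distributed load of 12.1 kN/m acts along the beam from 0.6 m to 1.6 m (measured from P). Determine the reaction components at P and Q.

P_x = 0, P_y = 14.23 kN, Q_y = 62.87 kN

Resultant of the distributed load: 12.1 × 1 = 12.1 kN at 1.1 m from P.
Taking moments about P: Q_y·2.9 − 65·2.6 − (12.1·1)·1.1 = 0 → Q_y = 182.31/2.9 = 62.8655 ≈ 62.87 kN.
ΣF_y = 0: P_y + 62.8655 − 65 − 12.1·1 = 0 → P_y = 14.23 kN.
ΣF_x = 0: no horizontal applied forces, so P_x = 0.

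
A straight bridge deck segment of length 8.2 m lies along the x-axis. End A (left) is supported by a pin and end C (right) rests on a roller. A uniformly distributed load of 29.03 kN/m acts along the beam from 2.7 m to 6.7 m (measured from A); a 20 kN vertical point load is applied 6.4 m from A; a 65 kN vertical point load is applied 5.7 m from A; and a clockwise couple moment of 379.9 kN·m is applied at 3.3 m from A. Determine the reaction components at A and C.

A_x = 0, A_y = 27.44 kN, C_y = 173.7 kN

Resultant of the distributed load: 29.03 × 4 = 116.12 kN at 4.7 m from A.
Taking moments about A: C_y·8.2 − (29.03·4)·4.7 − 20·6.4 − 65·5.7 − 379.9 = 0 → C_y = 1424.164/8.2 = 173.679 ≈ 173.7 kN.
ΣF_y = 0: A_y + 173.679 − 29.03·4 − 20 − 65 = 0 → A_y = 27.44 kN.
ΣF_x = 0: no horizontal applied forces, so A_x = 0.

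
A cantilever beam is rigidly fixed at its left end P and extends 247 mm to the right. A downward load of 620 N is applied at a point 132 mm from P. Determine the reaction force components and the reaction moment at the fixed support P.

ΣF_x = 0: P_x = 0.
ΣF_y = 0: P_y − 620 = 0 → P_y = 620.0 N.
ΣM about P: M_P − 620·132 = 0 → M_P = 81840 N·mm.

P_x = 0, P_y = 620.0 N, M_P = 81840 N·mm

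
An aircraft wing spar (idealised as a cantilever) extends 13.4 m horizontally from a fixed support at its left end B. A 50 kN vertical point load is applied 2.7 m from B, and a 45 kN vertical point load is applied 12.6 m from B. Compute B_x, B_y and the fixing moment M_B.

ΣF_x = 0: B_x = 0.
ΣF_y = 0: B_y − 50 − 45 = 0 → B_y = 95.00 kN.
ΣM about B: M_B − 50·2.7 − 45·12.6 = 0 → M_B = 702.0 kN·m.

B_x = 0, B_y = 95.00 kN, M_B = 702.0 kN·m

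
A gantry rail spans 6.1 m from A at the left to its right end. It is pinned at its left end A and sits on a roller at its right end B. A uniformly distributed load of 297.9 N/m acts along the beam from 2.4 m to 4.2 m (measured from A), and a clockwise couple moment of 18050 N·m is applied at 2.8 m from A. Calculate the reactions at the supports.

A_x = 0, A_y = -2713 N, B_y = 3249 N

Resultant of the distributed load: 297.9 × 1.8 = 536.22 N at 3.3 m from A.
Moments about A: B_y·6.1 − (297.9·1.8)·3.3 − 18050 = 0 → B_y = 19819.526/6.1 = 3249.1 ≈ 3249 N.
ΣF_y = 0: A_y + 3249.1 − 297.9·1.8 = 0 → A_y = -2713 N.
ΣF_x = 0: no horizontal applied forces, so A_x = 0.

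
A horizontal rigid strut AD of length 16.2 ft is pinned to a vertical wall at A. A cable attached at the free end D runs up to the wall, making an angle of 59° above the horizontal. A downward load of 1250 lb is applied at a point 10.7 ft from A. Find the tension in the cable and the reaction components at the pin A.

T = 963.2 lb, A_x = 496.1 lb, A_y = 424.4 lb

ΣM about A: T·sin59°·16.2 − 1250·10.7 = 0 → T = 13375/(16.2·0.857167) = 963.193 ≈ 963.2 lb.
ΣF_x = 0: A_x − T·cos59° = 0 → A_x = 963.193 × 0.515038 = 496.1 lb.
ΣF_y = 0: A_y + T·sin59° − 1250 = 0 → A_y = 1250 − 963.193 × 0.857167 = 424.4 lb.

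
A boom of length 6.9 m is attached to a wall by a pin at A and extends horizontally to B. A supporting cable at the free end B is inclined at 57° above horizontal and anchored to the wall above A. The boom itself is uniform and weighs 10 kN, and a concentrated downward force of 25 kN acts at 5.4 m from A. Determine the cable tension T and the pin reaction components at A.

T = 29.29 kN, A_x = 15.95 kN, A_y = 10.43 kN

ΣM about A: T·sin57°·6.9 − 10·3.45 − 25·5.4 = 0 → T = 169.5/(6.9·0.838671) = 29.2906 ≈ 29.29 kN.
ΣF_x = 0: A_x − T·cos57° = 0 → A_x = 29.2906 × 0.544639 = 15.95 kN.
ΣF_y = 0: A_y + T·sin57° − 10 − 25 = 0 → A_y = 35 − 29.2906 × 0.838671 = 10.43 kN.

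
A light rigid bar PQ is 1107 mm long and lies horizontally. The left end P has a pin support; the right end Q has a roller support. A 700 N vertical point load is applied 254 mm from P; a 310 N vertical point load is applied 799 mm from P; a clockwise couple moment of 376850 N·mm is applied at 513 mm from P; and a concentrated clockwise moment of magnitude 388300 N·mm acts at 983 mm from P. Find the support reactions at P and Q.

Taking moments about P: Q_y·1107 − 700·254 − 310·799 − 376850 − 388300 = 0 → Q_y = 1190640/1107 = 1075.56 ≈ 1076 N.
ΣF_y = 0: P_y + 1075.56 − 700 − 310 = 0 → P_y = -65.56 N.
ΣF_x = 0: no horizontal applied forces, so P_x = 0.

P_x = 0, P_y = -65.56 N, Q_y = 1076 N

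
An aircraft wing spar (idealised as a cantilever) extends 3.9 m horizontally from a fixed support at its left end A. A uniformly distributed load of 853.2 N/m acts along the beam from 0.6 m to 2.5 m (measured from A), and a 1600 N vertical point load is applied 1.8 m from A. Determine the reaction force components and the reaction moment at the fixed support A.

A_x = 0, A_y = 3221 N, M_A = 5393 N·m

Resultant of the distributed load: 853.2 × 1.9 = 1621.08 N at 1.55 m from A.
ΣF_x = 0: A_x = 0.
ΣF_y = 0: A_y − 853.2·1.9 − 1600 = 0 → A_y = 3221 N.
ΣM about A: M_A − (853.2·1.9)·1.55 − 1600·1.8 = 0 → M_A = 5393 N·m.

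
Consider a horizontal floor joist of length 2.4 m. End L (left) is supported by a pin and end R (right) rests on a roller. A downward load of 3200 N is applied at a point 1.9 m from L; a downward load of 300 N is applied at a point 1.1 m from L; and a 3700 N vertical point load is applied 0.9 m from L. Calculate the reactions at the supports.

L_x = 0, L_y = 3142 N, R_y = 4058 N

Taking moments about L: R_y·2.4 − 3200·1.9 − 300·1.1 − 3700·0.9 = 0 → R_y = 9740/2.4 = 4058.33 ≈ 4058 N.
ΣF_y = 0: L_y + 4058.33 − 3200 − 300 − 3700 = 0 → L_y = 3142 N.
ΣF_x = 0: no horizontal applied forces, so L_x = 0.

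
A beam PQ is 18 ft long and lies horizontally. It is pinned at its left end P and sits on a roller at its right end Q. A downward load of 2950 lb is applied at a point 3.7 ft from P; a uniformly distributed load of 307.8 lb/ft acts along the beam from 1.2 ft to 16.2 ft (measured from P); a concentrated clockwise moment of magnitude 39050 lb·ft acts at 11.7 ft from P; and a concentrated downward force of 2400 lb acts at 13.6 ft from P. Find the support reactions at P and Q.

P_x = 0, P_y = 3146 lb, Q_y = 6821 lb

Resultant of the distributed load: 307.8 × 15 = 4617 lb at 8.7 ft from P.
Taking moments about P: Q_y·18 − 2950·3.7 − (307.8·15)·8.7 − 39050 − 2400·13.6 = 0 → Q_y = 122772.9/18 = 6820.72 ≈ 6821 lb.
ΣF_y = 0: P_y + 6820.72 − 2950 − 307.8·15 − 2400 = 0 → P_y = 3146 lb.
ΣF_x = 0: no horizontal applied forces, so P_x = 0.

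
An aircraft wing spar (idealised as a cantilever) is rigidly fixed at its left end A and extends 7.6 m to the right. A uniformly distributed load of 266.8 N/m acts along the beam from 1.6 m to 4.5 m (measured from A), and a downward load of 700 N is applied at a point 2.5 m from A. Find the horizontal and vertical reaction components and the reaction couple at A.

A_x = 0, A_y = 1474 N, M_A = 4110 N·m

Resultant of the distributed load: 266.8 × 2.9 = 773.72 N at 3.05 m from A.
ΣF_x = 0: A_x = 0.
ΣF_y = 0: A_y − 266.8·2.9 − 700 = 0 → A_y = 1474 N.
ΣM about A: M_A − (266.8·2.9)·3.05 − 700·2.5 = 0 → M_A = 4110 N·m.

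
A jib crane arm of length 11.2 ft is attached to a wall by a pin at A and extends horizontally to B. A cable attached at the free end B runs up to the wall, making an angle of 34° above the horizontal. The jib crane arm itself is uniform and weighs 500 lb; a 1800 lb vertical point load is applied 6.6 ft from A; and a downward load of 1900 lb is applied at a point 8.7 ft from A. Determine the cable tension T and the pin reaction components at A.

T = 4983 lb, A_x = 4131 lb, A_y = 1413 lb

ΣM about A: T·sin34°·11.2 − 500·5.6 − 1800·6.6 − 1900·8.7 = 0 → T = 31210/(11.2·0.559193) = 4983.27 ≈ 4983 lb.
ΣF_x = 0: A_x − T·cos34° = 0 → A_x = 4983.27 × 0.829038 = 4131 lb.
ΣF_y = 0: A_y + T·sin34° − 500 − 1800 − 1900 = 0 → A_y = 4200 − 4983.27 × 0.559193 = 1413 lb.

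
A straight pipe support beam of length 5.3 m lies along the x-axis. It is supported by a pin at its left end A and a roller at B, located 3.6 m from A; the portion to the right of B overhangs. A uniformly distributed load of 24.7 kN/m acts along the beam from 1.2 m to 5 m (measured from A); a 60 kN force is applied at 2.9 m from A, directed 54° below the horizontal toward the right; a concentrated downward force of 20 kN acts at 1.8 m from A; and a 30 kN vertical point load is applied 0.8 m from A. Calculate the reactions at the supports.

Resultant of the distributed load: 24.7 × 3.8 = 93.86 kN at 3.1 m from A.
Taking moments about A: B_y·3.6 − (24.7·3.8)·3.1 − 60·sin54°·2.9 − 20·1.8 − 30·0.8 = 0 → B_y = 491.735/3.6 = 136.593 ≈ 136.6 kN.
ΣF_y = 0: A_y + 136.593 − 24.7·3.8 − 60·sin54° − 20 − 30 = 0 → A_y = 55.81 kN.
ΣF_x = 0: A_x + 60·cos54° = 0 → A_x = -35.27 kN.

A_x = -35.27 kN, A_y = 55.81 kN, B_y = 136.6 kN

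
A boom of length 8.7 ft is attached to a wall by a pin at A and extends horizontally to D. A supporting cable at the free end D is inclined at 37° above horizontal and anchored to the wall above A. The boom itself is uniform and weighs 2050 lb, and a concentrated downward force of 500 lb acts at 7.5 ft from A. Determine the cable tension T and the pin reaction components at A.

ΣM about A: T·sin37°·8.7 − 2050·4.35 − 500·7.5 = 0 → T = 12667.5/(8.7·0.601815) = 2419.41 ≈ 2419 lb.
ΣF_x = 0: A_x − T·cos37° = 0 → A_x = 2419.41 × 0.798636 = 1932 lb.
ΣF_y = 0: A_y + T·sin37° − 2050 − 500 = 0 → A_y = 2550 − 2419.41 × 0.601815 = 1094 lb.

T = 2419 lb, A_x = 1932 lb, A_y = 1094 lb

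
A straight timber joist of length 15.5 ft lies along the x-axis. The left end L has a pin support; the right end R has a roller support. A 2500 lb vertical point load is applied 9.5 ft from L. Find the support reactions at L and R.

Taking moments about L: R_y·15.5 − 2500·9.5 = 0 → R_y = 23750/15.5 = 1532.26 ≈ 1532 lb.
ΣF_y = 0: L_y + 1532.26 − 2500 = 0 → L_y = 967.7 lb.
ΣF_x = 0: no horizontal applied forces, so L_x = 0.

L_x = 0, L_y = 967.7 lb, R_y = 1532 lb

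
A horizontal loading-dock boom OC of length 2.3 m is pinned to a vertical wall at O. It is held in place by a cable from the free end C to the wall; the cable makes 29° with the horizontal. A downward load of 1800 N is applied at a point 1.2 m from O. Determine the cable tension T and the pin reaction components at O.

T = 1937 N, O_x = 1694 N, O_y = 860.9 N

ΣM about O: T·sin29°·2.3 − 1800·1.2 = 0 → T = 2160/(2.3·0.48481) = 1937.11 ≈ 1937 N.
ΣF_x = 0: O_x − T·cos29° = 0 → O_x = 1937.11 × 0.87462 = 1694 N.
ΣF_y = 0: O_y + T·sin29° − 1800 = 0 → O_y = 1800 − 1937.11 × 0.48481 = 860.9 N.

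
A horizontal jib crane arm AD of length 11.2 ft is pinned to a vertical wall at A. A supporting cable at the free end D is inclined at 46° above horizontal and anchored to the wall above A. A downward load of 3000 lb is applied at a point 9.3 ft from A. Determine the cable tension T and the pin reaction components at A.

T = 3463 lb, A_x = 2406 lb, A_y = 508.9 lb

ΣM about A: T·sin46°·11.2 − 3000·9.3 = 0 → T = 27900/(11.2·0.71934) = 3463 lb.
ΣF_x = 0: A_x − T·cos46° = 0 → A_x = 3463 × 0.694658 = 2406 lb.
ΣF_y = 0: A_y + T·sin46° − 3000 = 0 → A_y = 3000 − 3463 × 0.71934 = 508.9 lb.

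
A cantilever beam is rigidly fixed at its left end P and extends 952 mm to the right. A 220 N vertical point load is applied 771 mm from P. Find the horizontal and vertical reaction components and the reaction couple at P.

P_x = 0, P_y = 220.0 N, M_P = 169600 N·mm

ΣF_x = 0: P_x = 0.
ΣF_y = 0: P_y − 220 = 0 → P_y = 220.0 N.
ΣM about P: M_P − 220·771 = 0 → M_P = 169600 N·mm.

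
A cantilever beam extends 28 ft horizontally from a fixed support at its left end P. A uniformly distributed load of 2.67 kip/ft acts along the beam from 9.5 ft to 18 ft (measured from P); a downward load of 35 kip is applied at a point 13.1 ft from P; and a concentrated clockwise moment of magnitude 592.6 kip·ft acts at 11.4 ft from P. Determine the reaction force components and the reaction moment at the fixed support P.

P_x = 0, P_y = 57.70 kip, M_P = 1363 kip·ft

Resultant of the distributed load: 2.67 × 8.5 = 22.695 kip at 13.75 ft from P.
ΣF_x = 0: P_x = 0.
ΣF_y = 0: P_y − 2.67·8.5 − 35 = 0 → P_y = 57.70 kip.
ΣM about P: M_P − (2.67·8.5)·13.75 − 35·13.1 − 592.6 = 0 → M_P = 1363 kip·ft.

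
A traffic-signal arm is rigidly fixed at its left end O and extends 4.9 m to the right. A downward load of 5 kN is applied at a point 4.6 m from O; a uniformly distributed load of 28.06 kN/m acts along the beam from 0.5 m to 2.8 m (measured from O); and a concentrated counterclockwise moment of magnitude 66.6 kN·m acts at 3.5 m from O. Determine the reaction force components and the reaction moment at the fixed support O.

O_x = 0, O_y = 69.54 kN, M_O = 62.89 kN·m

Resultant of the distributed load: 28.06 × 2.3 = 64.538 kN at 1.65 m from O.
ΣF_x = 0: O_x = 0.
ΣF_y = 0: O_y − 5 − 28.06·2.3 = 0 → O_y = 69.54 kN.
ΣM about O: M_O − 5·4.6 − (28.06·2.3)·1.65 + 66.6 = 0 → M_O = 62.89 kN·m.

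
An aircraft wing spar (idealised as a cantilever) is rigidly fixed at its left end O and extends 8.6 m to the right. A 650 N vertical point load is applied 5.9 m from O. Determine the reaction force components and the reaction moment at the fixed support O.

O_x = 0, O_y = 650.0 N, M_O = 3835 N·m

ΣF_x = 0: O_x = 0.
ΣF_y = 0: O_y − 650 = 0 → O_y = 650.0 N.
ΣM about O: M_O − 650·5.9 = 0 → M_O = 3835 N·m.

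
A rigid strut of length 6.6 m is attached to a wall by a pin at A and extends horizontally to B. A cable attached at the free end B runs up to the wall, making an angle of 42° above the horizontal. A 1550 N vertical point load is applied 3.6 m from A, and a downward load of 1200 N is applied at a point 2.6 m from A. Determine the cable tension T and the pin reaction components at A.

T = 1970 N, A_x = 1464 N, A_y = 1432 N

ΣM about A: T·sin42°·6.6 − 1550·3.6 − 1200·2.6 = 0 → T = 8700/(6.6·0.669131) = 1969.99 ≈ 1970 N.
ΣF_x = 0: A_x − T·cos42° = 0 → A_x = 1969.99 × 0.743145 = 1464 N.
ΣF_y = 0: A_y + T·sin42° − 1550 − 1200 = 0 → A_y = 2750 − 1969.99 × 0.669131 = 1432 N.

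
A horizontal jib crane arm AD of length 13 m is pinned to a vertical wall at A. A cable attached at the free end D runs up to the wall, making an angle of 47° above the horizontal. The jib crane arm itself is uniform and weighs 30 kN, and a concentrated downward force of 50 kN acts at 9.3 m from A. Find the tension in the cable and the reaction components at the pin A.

T = 69.42 kN, A_x = 47.34 kN, A_y = 29.23 kN

ΣM about A: T·sin47°·13 − 30·6.5 − 50·9.3 = 0 → T = 660/(13·0.731354) = 69.4181 ≈ 69.42 kN.
ΣF_x = 0: A_x − T·cos47° = 0 → A_x = 69.4181 × 0.681998 = 47.34 kN.
ΣF_y = 0: A_y + T·sin47° − 30 − 50 = 0 → A_y = 80 − 69.4181 × 0.731354 = 29.23 kN.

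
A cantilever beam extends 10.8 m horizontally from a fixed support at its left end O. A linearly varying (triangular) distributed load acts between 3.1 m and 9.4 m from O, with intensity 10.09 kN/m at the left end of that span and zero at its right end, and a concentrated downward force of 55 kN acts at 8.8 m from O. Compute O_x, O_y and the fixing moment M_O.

Resultant of the triangular load: ½ × 10.09 × 6.3 = 31.7835 kN, acting at 5.2 m from O (one-third of the span from the peak).
ΣF_x = 0: O_x = 0.
ΣF_y = 0: O_y − ½·10.09·6.3 − 55 = 0 → O_y = 86.78 kN.
ΣM about O: M_O − (½·10.09·6.3)·5.2 − 55·8.8 = 0 → M_O = 649.3 kN·m.

O_x = 0, O_y = 86.78 kN, M_O = 649.3 kN·m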